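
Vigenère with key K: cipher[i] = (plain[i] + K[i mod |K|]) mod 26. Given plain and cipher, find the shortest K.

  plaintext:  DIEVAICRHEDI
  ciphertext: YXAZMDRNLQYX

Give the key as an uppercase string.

VPWEM

  i= 0: Y-D = 21 → V
  i= 1: X-I = 15 → P
  i= 2: A-E = 22 → W
  i= 3: Z-V =  4 → E
  i= 4: M-A = 12 → M
  i= 5: D-I = 21 → V
  i= 6: R-C = 15 → P
  i= 7: N-R = 22 → W
  i= 8: L-H =  4 → E
  i= 9: Q-E = 12 → M
  i=10: Y-D = 21 → V
  i=11: X-I = 15 → P
  shifts repeat with period 5: VPWEM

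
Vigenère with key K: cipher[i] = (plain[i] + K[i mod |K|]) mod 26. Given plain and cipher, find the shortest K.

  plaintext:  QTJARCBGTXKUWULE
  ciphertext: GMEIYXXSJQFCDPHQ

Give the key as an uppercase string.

QTVIHVWM

  i= 0: G-Q = 16 → Q
  i= 1: M-T = 19 → T
  i= 2: E-J = 21 → V
  i= 3: I-A =  8 → I
  i= 4: Y-R =  7 → H
  i= 5: X-C = 21 → V
  i= 6: X-B = 22 → W
  i= 7: S-G = 12 → M
  i= 8: J-T = 16 → Q
  i= 9: Q-X = 19 → T
  i=10: F-K = 21 → V
  i=11: C-U =  8 → I
  i=12: D-W =  7 → H
  i=13: P-U = 21 → V
  i=14: H-L = 22 → W
  i=15: Q-E = 12 → M
  shifts repeat with period 8: QTVIHVWM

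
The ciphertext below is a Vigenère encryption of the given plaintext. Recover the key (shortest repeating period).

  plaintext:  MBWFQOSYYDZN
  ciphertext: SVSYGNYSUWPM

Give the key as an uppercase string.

GUWTQZ

  i= 0: S-M =  6 → G
  i= 1: V-B = 20 → U
  i= 2: S-W = 22 → W
  i= 3: Y-F = 19 → T
  i= 4: G-Q = 16 → Q
  i= 5: N-O = 25 → Z
  i= 6: Y-S =  6 → G
  i= 7: S-Y = 20 → U
  i= 8: U-Y = 22 → W
  i= 9: W-D = 19 → T
  i=10: P-Z = 16 → Q
  i=11: M-N = 25 → Z
  shifts repeat with period 6: GUWTQZ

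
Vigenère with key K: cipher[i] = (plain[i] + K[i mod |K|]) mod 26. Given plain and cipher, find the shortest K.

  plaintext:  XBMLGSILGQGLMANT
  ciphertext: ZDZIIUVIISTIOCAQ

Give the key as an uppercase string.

CCNX

  i= 0: Z-X =  2 → C
  i= 1: D-B =  2 → C
  i= 2: Z-M = 13 → N
  i= 3: I-L = 23 → X
  i= 4: I-G =  2 → C
  i= 5: U-S =  2 → C
  i= 6: V-I = 13 → N
  i= 7: I-L = 23 → X
  i= 8: I-G =  2 → C
  i= 9: S-Q =  2 → C
  i=10: T-G = 13 → N
  i=11: I-L = 23 → X
  i=12: O-M =  2 → C
  i=13: C-A =  2 → C
  i=14: A-N = 13 → N
  i=15: Q-T = 23 → X
  shifts repeat with period 4: CCNX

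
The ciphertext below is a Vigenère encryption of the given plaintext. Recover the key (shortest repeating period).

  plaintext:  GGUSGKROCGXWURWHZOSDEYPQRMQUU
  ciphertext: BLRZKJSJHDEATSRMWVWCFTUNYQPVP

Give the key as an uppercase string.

  i= 0: B-G = 21 → V
  i= 1: L-G =  5 → F
  i= 2: R-U = 23 → X
  i= 3: Z-S =  7 → H
  i= 4: K-G =  4 → E
  i= 5: J-K = 25 → Z
  i= 6: S-R =  1 → B
  i= 7: J-O = 21 → V
  i= 8: H-C =  5 → F
  i= 9: D-G = 23 → X
  i=10: E-X =  7 → H
  i=11: A-W =  4 → E
  i=12: T-U = 25 → Z
  i=13: S-R =  1 → B
  i=14: R-W = 21 → V
  i=15: M-H =  5 → F
  i=16: W-Z = 23 → X
  i=17: V-O =  7 → H
  i=18: W-S =  4 → E
  i=19: C-D = 25 → Z
  i=20: F-E =  1 → B
  i=21: T-Y = 21 → V
  i=22: U-P =  5 → F
  i=23: N-Q = 23 → X
  i=24: Y-R =  7 → H
  i=25: Q-M =  4 → E
  i=26: P-Q = 25 → Z
  i=27: V-U =  1 → B
  i=28: P-U = 21 → V
  shifts repeat with period 7: VFXHEZB

VFXHEZB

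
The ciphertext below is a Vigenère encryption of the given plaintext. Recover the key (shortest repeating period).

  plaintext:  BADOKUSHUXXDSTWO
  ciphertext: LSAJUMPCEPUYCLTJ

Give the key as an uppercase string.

  i= 0: L-B = 10 → K
  i= 1: S-A = 18 → S
  i= 2: A-D = 23 → X
  i= 3: J-O = 21 → V
  i= 4: U-K = 10 → K
  i= 5: M-U = 18 → S
  i= 6: P-S = 23 → X
  i= 7: C-H = 21 → V
  i= 8: E-U = 10 → K
  i= 9: P-X = 18 → S
  i=10: U-X = 23 → X
  i=11: Y-D = 21 → V
  i=12: C-S = 10 → K
  i=13: L-T = 18 → S
  i=14: T-W = 23 → X
  i=15: J-O = 21 → V
  shifts repeat with period 4: KSXV

KSXV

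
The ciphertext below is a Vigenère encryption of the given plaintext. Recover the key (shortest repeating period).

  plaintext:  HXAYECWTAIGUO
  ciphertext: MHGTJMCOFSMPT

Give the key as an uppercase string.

FKGV

  i= 0: M-H =  5 → F
  i= 1: H-X = 10 → K
  i= 2: G-A =  6 → G
  i= 3: T-Y = 21 → V
  i= 4: J-E =  5 → F
  i= 5: M-C = 10 → K
  i= 6: C-W =  6 → G
  i= 7: O-T = 21 → V
  i= 8: F-A =  5 → F
  i= 9: S-I = 10 → K
  i=10: M-G =  6 → G
  i=11: P-U = 21 → V
  i=12: T-O =  5 → F
  shifts repeat with period 4: FKGV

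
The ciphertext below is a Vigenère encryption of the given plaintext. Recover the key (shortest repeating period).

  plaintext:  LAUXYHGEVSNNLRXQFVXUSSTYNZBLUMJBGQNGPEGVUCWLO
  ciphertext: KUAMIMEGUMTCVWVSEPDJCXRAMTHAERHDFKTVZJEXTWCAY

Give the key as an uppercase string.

  i= 0: K-L = 25 → Z
  i= 1: U-A = 20 → U
  i= 2: A-U =  6 → G
  i= 3: M-X = 15 → P
  i= 4: I-Y = 10 → K
  i= 5: M-H =  5 → F
  i= 6: E-G = 24 → Y
  i= 7: G-E =  2 → C
  i= 8: U-V = 25 → Z
  i= 9: M-S = 20 → U
  i=10: T-N =  6 → G
  i=11: C-N = 15 → P
  i=12: V-L = 10 → K
  i=13: W-R =  5 → F
  i=14: V-X = 24 → Y
  i=15: S-Q =  2 → C
  i=16: E-F = 25 → Z
  i=17: P-V = 20 → U
  i=18: D-X =  6 → G
  i=19: J-U = 15 → P
  i=20: C-S = 10 → K
  i=21: X-S =  5 → F
  i=22: R-T = 24 → Y
  i=23: A-Y =  2 → C
  i=24: M-N = 25 → Z
  i=25: T-Z = 20 → U
  i=26: H-B =  6 → G
  i=27: A-L = 15 → P
  i=28: E-U = 10 → K
  i=29: R-M =  5 → F
  i=30: H-J = 24 → Y
  i=31: D-B =  2 → C
  i=32: F-G = 25 → Z
  i=33: K-Q = 20 → U
  i=34: T-N =  6 → G
  i=35: V-G = 15 → P
  i=36: Z-P = 10 → K
  i=37: J-E =  5 → F
  i=38: E-G = 24 → Y
  i=39: X-V =  2 → C
  i=40: T-U = 25 → Z
  i=41: W-C = 20 → U
  i=42: C-W =  6 → G
  i=43: A-L = 15 → P
  i=44: Y-O = 10 → K
  shifts repeat with period 8: ZUGPKFYC

ZUGPKFYC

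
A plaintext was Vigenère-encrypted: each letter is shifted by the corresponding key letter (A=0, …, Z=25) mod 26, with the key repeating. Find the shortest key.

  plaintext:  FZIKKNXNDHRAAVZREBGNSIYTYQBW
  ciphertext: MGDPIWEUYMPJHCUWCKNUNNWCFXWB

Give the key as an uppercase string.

  i= 0: M-F =  7 → H
  i= 1: G-Z =  7 → H
  i= 2: D-I = 21 → V
  i= 3: P-K =  5 → F
  i= 4: I-K = 24 → Y
  i= 5: W-N =  9 → J
  i= 6: E-X =  7 → H
  i= 7: U-N =  7 → H
  i= 8: Y-D = 21 → V
  i= 9: M-H =  5 → F
  i=10: P-R = 24 → Y
  i=11: J-A =  9 → J
  i=12: H-A =  7 → H
  i=13: C-V =  7 → H
  i=14: U-Z = 21 → V
  i=15: W-R =  5 → F
  i=16: C-E = 24 → Y
  i=17: K-B =  9 → J
  i=18: N-G =  7 → H
  i=19: U-N =  7 → H
  i=20: N-S = 21 → V
  i=21: N-I =  5 → F
  i=22: W-Y = 24 → Y
  i=23: C-T =  9 → J
  i=24: F-Y =  7 → H
  i=25: X-Q =  7 → H
  i=26: W-B = 21 → V
  i=27: B-W =  5 → F
  shifts repeat with period 6: HHVFYJ

HHVFYJ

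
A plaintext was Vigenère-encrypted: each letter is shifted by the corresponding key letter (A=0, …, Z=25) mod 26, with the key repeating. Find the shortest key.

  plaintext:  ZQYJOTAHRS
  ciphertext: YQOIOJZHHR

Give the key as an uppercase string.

ZAQ

  i= 0: Y-Z = 25 → Z
  i= 1: Q-Q =  0 → A
  i= 2: O-Y = 16 → Q
  i= 3: I-J = 25 → Z
  i= 4: O-O =  0 → A
  i= 5: J-T = 16 → Q
  i= 6: Z-A = 25 → Z
  i= 7: H-H =  0 → A
  i= 8: H-R = 16 → Q
  i= 9: R-S = 25 → Z
  shifts repeat with period 3: ZAQ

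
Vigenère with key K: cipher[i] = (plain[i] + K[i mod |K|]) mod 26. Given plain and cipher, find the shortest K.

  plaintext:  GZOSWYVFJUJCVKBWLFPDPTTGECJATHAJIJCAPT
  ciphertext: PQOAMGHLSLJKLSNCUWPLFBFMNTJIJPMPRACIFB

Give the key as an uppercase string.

  i= 0: P-G =  9 → J
  i= 1: Q-Z = 17 → R
  i= 2: O-O =  0 → A
  i= 3: A-S =  8 → I
  i= 4: M-W = 16 → Q
  i= 5: G-Y =  8 → I
  i= 6: H-V = 12 → M
  i= 7: L-F =  6 → G
  i= 8: S-J =  9 → J
  i= 9: L-U = 17 → R
  i=10: J-J =  0 → A
  i=11: K-C =  8 → I
  i=12: L-V = 16 → Q
  i=13: S-K =  8 → I
  i=14: N-B = 12 → M
  i=15: C-W =  6 → G
  i=16: U-L =  9 → J
  i=17: W-F = 17 → R
  i=18: P-P =  0 → A
  i=19: L-D =  8 → I
  i=20: F-P = 16 → Q
  i=21: B-T =  8 → I
  i=22: F-T = 12 → M
  i=23: M-G =  6 → G
  i=24: N-E =  9 → J
  i=25: T-C = 17 → R
  i=26: J-J =  0 → A
  i=27: I-A =  8 → I
  i=28: J-T = 16 → Q
  i=29: P-H =  8 → I
  i=30: M-A = 12 → M
  i=31: P-J =  6 → G
  i=32: R-I =  9 → J
  i=33: A-J = 17 → R
  i=34: C-C =  0 → A
  i=35: I-A =  8 → I
  i=36: F-P = 16 → Q
  i=37: B-T =  8 → I
  shifts repeat with period 8: JRAIQIMG

JRAIQIMG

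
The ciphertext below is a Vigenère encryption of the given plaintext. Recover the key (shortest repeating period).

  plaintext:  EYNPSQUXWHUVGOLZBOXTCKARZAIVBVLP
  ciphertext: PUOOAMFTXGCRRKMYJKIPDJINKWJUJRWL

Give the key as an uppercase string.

  i= 0: P-E = 11 → L
  i= 1: U-Y = 22 → W
  i= 2: O-N =  1 → B
  i= 3: O-P = 25 → Z
  i= 4: A-S =  8 → I
  i= 5: M-Q = 22 → W
  i= 6: F-U = 11 → L
  i= 7: T-X = 22 → W
  i= 8: X-W =  1 → B
  i= 9: G-H = 25 → Z
  i=10: C-U =  8 → I
  i=11: R-V = 22 → W
  i=12: R-G = 11 → L
  i=13: K-O = 22 → W
  i=14: M-L =  1 → B
  i=15: Y-Z = 25 → Z
  i=16: J-B =  8 → I
  i=17: K-O = 22 → W
  i=18: I-X = 11 → L
  i=19: P-T = 22 → W
  i=20: D-C =  1 → B
  i=21: J-K = 25 → Z
  i=22: I-A =  8 → I
  i=23: N-R = 22 → W
  i=24: K-Z = 11 → L
  i=25: W-A = 22 → W
  i=26: J-I =  1 → B
  i=27: U-V = 25 → Z
  i=28: J-B =  8 → I
  i=29: R-V = 22 → W
  i=30: W-L = 11 → L
  i=31: L-P = 22 → W
  shifts repeat with period 6: LWBZIW

LWBZIW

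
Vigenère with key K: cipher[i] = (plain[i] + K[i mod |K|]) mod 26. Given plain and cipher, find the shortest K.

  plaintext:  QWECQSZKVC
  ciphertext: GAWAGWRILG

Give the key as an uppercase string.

  i= 0: G-Q = 16 → Q
  i= 1: A-W =  4 → E
  i= 2: W-E = 18 → S
  i= 3: A-C = 24 → Y
  i= 4: G-Q = 16 → Q
  i= 5: W-S =  4 → E
  i= 6: R-Z = 18 → S
  i= 7: I-K = 24 → Y
  i= 8: L-V = 16 → Q
  i= 9: G-C =  4 → E
  shifts repeat with period 4: QESY

QESY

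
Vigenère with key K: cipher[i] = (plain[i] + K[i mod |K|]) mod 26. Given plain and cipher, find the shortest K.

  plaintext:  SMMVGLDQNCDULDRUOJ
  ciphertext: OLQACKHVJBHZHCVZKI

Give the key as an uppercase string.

  i= 0: O-S = 22 → W
  i= 1: L-M = 25 → Z
  i= 2: Q-M =  4 → E
  i= 3: A-V =  5 → F
  i= 4: C-G = 22 → W
  i= 5: K-L = 25 → Z
  i= 6: H-D =  4 → E
  i= 7: V-Q =  5 → F
  i= 8: J-N = 22 → W
  i= 9: B-C = 25 → Z
  i=10: H-D =  4 → E
  i=11: Z-U =  5 → F
  i=12: H-L = 22 → W
  i=13: C-D = 25 → Z
  i=14: V-R =  4 → E
  i=15: Z-U =  5 → F
  i=16: K-O = 22 → W
  i=17: I-J = 25 → Z
  shifts repeat with period 4: WZEF

WZEF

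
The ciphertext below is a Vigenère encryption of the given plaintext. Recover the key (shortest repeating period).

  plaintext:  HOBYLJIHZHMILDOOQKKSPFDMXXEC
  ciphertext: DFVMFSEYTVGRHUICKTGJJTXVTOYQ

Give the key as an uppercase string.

WRUOUJ

  i= 0: D-H = 22 → W
  i= 1: F-O = 17 → R
  i= 2: V-B = 20 → U
  i= 3: M-Y = 14 → O
  i= 4: F-L = 20 → U
  i= 5: S-J =  9 → J
  i= 6: E-I = 22 → W
  i= 7: Y-H = 17 → R
  i= 8: T-Z = 20 → U
  i= 9: V-H = 14 → O
  i=10: G-M = 20 → U
  i=11: R-I =  9 → J
  i=12: H-L = 22 → W
  i=13: U-D = 17 → R
  i=14: I-O = 20 → U
  i=15: C-O = 14 → O
  i=16: K-Q = 20 → U
  i=17: T-K =  9 → J
  i=18: G-K = 22 → W
  i=19: J-S = 17 → R
  i=20: J-P = 20 → U
  i=21: T-F = 14 → O
  i=22: X-D = 20 → U
  i=23: V-M =  9 → J
  i=24: T-X = 22 → W
  i=25: O-X = 17 → R
  i=26: Y-E = 20 → U
  i=27: Q-C = 14 → O
  shifts repeat with period 6: WRUOUJ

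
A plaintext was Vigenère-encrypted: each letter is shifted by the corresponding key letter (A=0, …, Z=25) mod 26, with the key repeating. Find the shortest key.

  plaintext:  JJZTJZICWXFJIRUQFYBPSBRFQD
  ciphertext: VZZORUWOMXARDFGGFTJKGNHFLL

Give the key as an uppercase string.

MQAVIVO

  i= 0: V-J = 12 → M
  i= 1: Z-J = 16 → Q
  i= 2: Z-Z =  0 → A
  i= 3: O-T = 21 → V
  i= 4: R-J =  8 → I
  i= 5: U-Z = 21 → V
  i= 6: W-I = 14 → O
  i= 7: O-C = 12 → M
  i= 8: M-W = 16 → Q
  i= 9: X-X =  0 → A
  i=10: A-F = 21 → V
  i=11: R-J =  8 → I
  i=12: D-I = 21 → V
  i=13: F-R = 14 → O
  i=14: G-U = 12 → M
  i=15: G-Q = 16 → Q
  i=16: F-F =  0 → A
  i=17: T-Y = 21 → V
  i=18: J-B =  8 → I
  i=19: K-P = 21 → V
  i=20: G-S = 14 → O
  i=21: N-B = 12 → M
  i=22: H-R = 16 → Q
  i=23: F-F =  0 → A
  i=24: L-Q = 21 → V
  i=25: L-D =  8 → I
  shifts repeat with period 7: MQAVIVO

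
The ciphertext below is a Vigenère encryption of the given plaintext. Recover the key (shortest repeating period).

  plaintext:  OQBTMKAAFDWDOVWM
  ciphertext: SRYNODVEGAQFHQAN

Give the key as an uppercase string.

EBXUCTV

  i= 0: S-O =  4 → E
  i= 1: R-Q =  1 → B
  i= 2: Y-B = 23 → X
  i= 3: N-T = 20 → U
  i= 4: O-M =  2 → C
  i= 5: D-K = 19 → T
  i= 6: V-A = 21 → V
  i= 7: E-A =  4 → E
  i= 8: G-F =  1 → B
  i= 9: A-D = 23 → X
  i=10: Q-W = 20 → U
  i=11: F-D =  2 → C
  i=12: H-O = 19 → T
  i=13: Q-V = 21 → V
  i=14: A-W =  4 → E
  i=15: N-M =  1 → B
  shifts repeat with period 7: EBXUCTV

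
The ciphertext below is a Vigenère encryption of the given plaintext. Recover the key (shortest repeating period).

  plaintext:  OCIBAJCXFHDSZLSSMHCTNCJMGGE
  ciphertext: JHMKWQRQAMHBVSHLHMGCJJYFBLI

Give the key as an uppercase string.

VFEJWHPT

  i= 0: J-O = 21 → V
  i= 1: H-C =  5 → F
  i= 2: M-I =  4 → E
  i= 3: K-B =  9 → J
  i= 4: W-A = 22 → W
  i= 5: Q-J =  7 → H
  i= 6: R-C = 15 → P
  i= 7: Q-X = 19 → T
  i= 8: A-F = 21 → V
  i= 9: M-H =  5 → F
  i=10: H-D =  4 → E
  i=11: B-S =  9 → J
  i=12: V-Z = 22 → W
  i=13: S-L =  7 → H
  i=14: H-S = 15 → P
  i=15: L-S = 19 → T
  i=16: H-M = 21 → V
  i=17: M-H =  5 → F
  i=18: G-C =  4 → E
  i=19: C-T =  9 → J
  i=20: J-N = 22 → W
  i=21: J-C =  7 → H
  i=22: Y-J = 15 → P
  i=23: F-M = 19 → T
  i=24: B-G = 21 → V
  i=25: L-G =  5 → F
  i=26: I-E =  4 → E
  shifts repeat with period 8: VFEJWHPT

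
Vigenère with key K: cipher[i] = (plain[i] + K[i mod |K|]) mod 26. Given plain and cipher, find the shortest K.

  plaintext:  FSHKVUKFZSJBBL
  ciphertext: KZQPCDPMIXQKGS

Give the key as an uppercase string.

  i= 0: K-F =  5 → F
  i= 1: Z-S =  7 → H
  i= 2: Q-H =  9 → J
  i= 3: P-K =  5 → F
  i= 4: C-V =  7 → H
  i= 5: D-U =  9 → J
  i= 6: P-K =  5 → F
  i= 7: M-F =  7 → H
  i= 8: I-Z =  9 → J
  i= 9: X-S =  5 → F
  i=10: Q-J =  7 → H
  i=11: K-B =  9 → J
  i=12: G-B =  5 → F
  i=13: S-L =  7 → H
  shifts repeat with period 3: FHJ

FHJ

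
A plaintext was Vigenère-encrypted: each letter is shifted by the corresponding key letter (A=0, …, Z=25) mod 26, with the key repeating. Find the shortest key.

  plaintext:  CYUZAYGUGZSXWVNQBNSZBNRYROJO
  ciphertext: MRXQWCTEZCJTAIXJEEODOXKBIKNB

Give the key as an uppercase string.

  i= 0: M-C = 10 → K
  i= 1: R-Y = 19 → T
  i= 2: X-U =  3 → D
  i= 3: Q-Z = 17 → R
  i= 4: W-A = 22 → W
  i= 5: C-Y =  4 → E
  i= 6: T-G = 13 → N
  i= 7: E-U = 10 → K
  i= 8: Z-G = 19 → T
  i= 9: C-Z =  3 → D
  i=10: J-S = 17 → R
  i=11: T-X = 22 → W
  i=12: A-W =  4 → E
  i=13: I-V = 13 → N
  i=14: X-N = 10 → K
  i=15: J-Q = 19 → T
  i=16: E-B =  3 → D
  i=17: E-N = 17 → R
  i=18: O-S = 22 → W
  i=19: D-Z =  4 → E
  i=20: O-B = 13 → N
  i=21: X-N = 10 → K
  i=22: K-R = 19 → T
  i=23: B-Y =  3 → D
  i=24: I-R = 17 → R
  i=25: K-O = 22 → W
  i=26: N-J =  4 → E
  i=27: B-O = 13 → N
  shifts repeat with period 7: KTDRWEN

KTDRWEN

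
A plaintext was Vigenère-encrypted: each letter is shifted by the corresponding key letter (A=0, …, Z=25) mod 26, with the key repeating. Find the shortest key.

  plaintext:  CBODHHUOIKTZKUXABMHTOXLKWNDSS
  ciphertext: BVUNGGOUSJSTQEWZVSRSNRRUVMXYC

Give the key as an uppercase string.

ZUGKZ

  i= 0: B-C = 25 → Z
  i= 1: V-B = 20 → U
  i= 2: U-O =  6 → G
  i= 3: N-D = 10 → K
  i= 4: G-H = 25 → Z
  i= 5: G-H = 25 → Z
  i= 6: O-U = 20 → U
  i= 7: U-O =  6 → G
  i= 8: S-I = 10 → K
  i= 9: J-K = 25 → Z
  i=10: S-T = 25 → Z
  i=11: T-Z = 20 → U
  i=12: Q-K =  6 → G
  i=13: E-U = 10 → K
  i=14: W-X = 25 → Z
  i=15: Z-A = 25 → Z
  i=16: V-B = 20 → U
  i=17: S-M =  6 → G
  i=18: R-H = 10 → K
  i=19: S-T = 25 → Z
  i=20: N-O = 25 → Z
  i=21: R-X = 20 → U
  i=22: R-L =  6 → G
  i=23: U-K = 10 → K
  i=24: V-W = 25 → Z
  i=25: M-N = 25 → Z
  i=26: X-D = 20 → U
  i=27: Y-S =  6 → G
  i=28: C-S = 10 → K
  shifts repeat with period 5: ZUGKZ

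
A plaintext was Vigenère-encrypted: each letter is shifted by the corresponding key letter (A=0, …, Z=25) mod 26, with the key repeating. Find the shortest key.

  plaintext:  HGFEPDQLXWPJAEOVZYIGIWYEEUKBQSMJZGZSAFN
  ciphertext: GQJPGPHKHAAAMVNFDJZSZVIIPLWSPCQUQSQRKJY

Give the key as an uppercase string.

  i= 0: G-H = 25 → Z
  i= 1: Q-G = 10 → K
  i= 2: J-F =  4 → E
  i= 3: P-E = 11 → L
  i= 4: G-P = 17 → R
  i= 5: P-D = 12 → M
  i= 6: H-Q = 17 → R
  i= 7: K-L = 25 → Z
  i= 8: H-X = 10 → K
  i= 9: A-W =  4 → E
  i=10: A-P = 11 → L
  i=11: A-J = 17 → R
  i=12: M-A = 12 → M
  i=13: V-E = 17 → R
  i=14: N-O = 25 → Z
  i=15: F-V = 10 → K
  i=16: D-Z =  4 → E
  i=17: J-Y = 11 → L
  i=18: Z-I = 17 → R
  i=19: S-G = 12 → M
  i=20: Z-I = 17 → R
  i=21: V-W = 25 → Z
  i=22: I-Y = 10 → K
  i=23: I-E =  4 → E
  i=24: P-E = 11 → L
  i=25: L-U = 17 → R
  i=26: W-K = 12 → M
  i=27: S-B = 17 → R
  i=28: P-Q = 25 → Z
  i=29: C-S = 10 → K
  i=30: Q-M =  4 → E
  i=31: U-J = 11 → L
  i=32: Q-Z = 17 → R
  i=33: S-G = 12 → M
  i=34: Q-Z = 17 → R
  i=35: R-S = 25 → Z
  i=36: K-A = 10 → K
  i=37: J-F =  4 → E
  i=38: Y-N = 11 → L
  shifts repeat with period 7: ZKELRMR

ZKELRMR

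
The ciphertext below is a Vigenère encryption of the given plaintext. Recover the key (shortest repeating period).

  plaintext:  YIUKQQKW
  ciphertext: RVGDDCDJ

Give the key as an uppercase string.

TNM

  i= 0: R-Y = 19 → T
  i= 1: V-I = 13 → N
  i= 2: G-U = 12 → M
  i= 3: D-K = 19 → T
  i= 4: D-Q = 13 → N
  i= 5: C-Q = 12 → M
  i= 6: D-K = 19 → T
  i= 7: J-W = 13 → N
  shifts repeat with period 3: TNM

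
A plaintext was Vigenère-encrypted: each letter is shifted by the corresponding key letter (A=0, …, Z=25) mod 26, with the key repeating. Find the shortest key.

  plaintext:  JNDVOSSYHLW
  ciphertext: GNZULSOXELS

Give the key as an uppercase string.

XAWZ

  i= 0: G-J = 23 → X
  i= 1: N-N =  0 → A
  i= 2: Z-D = 22 → W
  i= 3: U-V = 25 → Z
  i= 4: L-O = 23 → X
  i= 5: S-S =  0 → A
  i= 6: O-S = 22 → W
  i= 7: X-Y = 25 → Z
  i= 8: E-H = 23 → X
  i= 9: L-L =  0 → A
  i=10: S-W = 22 → W
  shifts repeat with period 4: XAWZ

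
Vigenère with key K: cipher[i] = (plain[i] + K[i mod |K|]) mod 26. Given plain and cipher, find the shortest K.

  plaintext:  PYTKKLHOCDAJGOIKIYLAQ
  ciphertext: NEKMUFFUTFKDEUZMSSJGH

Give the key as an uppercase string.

  i= 0: N-P = 24 → Y
  i= 1: E-Y =  6 → G
  i= 2: K-T = 17 → R
  i= 3: M-K =  2 → C
  i= 4: U-K = 10 → K
  i= 5: F-L = 20 → U
  i= 6: F-H = 24 → Y
  i= 7: U-O =  6 → G
  i= 8: T-C = 17 → R
  i= 9: F-D =  2 → C
  i=10: K-A = 10 → K
  i=11: D-J = 20 → U
  i=12: E-G = 24 → Y
  i=13: U-O =  6 → G
  i=14: Z-I = 17 → R
  i=15: M-K =  2 → C
  i=16: S-I = 10 → K
  i=17: S-Y = 20 → U
  i=18: J-L = 24 → Y
  i=19: G-A =  6 → G
  i=20: H-Q = 17 → R
  shifts repeat with period 6: YGRCKU

YGRCKU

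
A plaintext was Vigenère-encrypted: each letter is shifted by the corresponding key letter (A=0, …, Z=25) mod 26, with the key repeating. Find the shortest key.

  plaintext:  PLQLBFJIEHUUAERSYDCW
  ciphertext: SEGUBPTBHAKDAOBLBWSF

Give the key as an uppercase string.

  i= 0: S-P =  3 → D
  i= 1: E-L = 19 → T
  i= 2: G-Q = 16 → Q
  i= 3: U-L =  9 → J
  i= 4: B-B =  0 → A
  i= 5: P-F = 10 → K
  i= 6: T-J = 10 → K
  i= 7: B-I = 19 → T
  i= 8: H-E =  3 → D
  i= 9: A-H = 19 → T
  i=10: K-U = 16 → Q
  i=11: D-U =  9 → J
  i=12: A-A =  0 → A
  i=13: O-E = 10 → K
  i=14: B-R = 10 → K
  i=15: L-S = 19 → T
  i=16: B-Y =  3 → D
  i=17: W-D = 19 → T
  i=18: S-C = 16 → Q
  i=19: F-W =  9 → J
  shifts repeat with period 8: DTQJAKKT

DTQJAKKT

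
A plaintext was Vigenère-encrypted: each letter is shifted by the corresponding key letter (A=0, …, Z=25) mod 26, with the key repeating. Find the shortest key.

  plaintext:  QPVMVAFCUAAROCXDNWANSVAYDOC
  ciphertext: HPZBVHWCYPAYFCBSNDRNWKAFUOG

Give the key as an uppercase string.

  i= 0: H-Q = 17 → R
  i= 1: P-P =  0 → A
  i= 2: Z-V =  4 → E
  i= 3: B-M = 15 → P
  i= 4: V-V =  0 → A
  i= 5: H-A =  7 → H
  i= 6: W-F = 17 → R
  i= 7: C-C =  0 → A
  i= 8: Y-U =  4 → E
  i= 9: P-A = 15 → P
  i=10: A-A =  0 → A
  i=11: Y-R =  7 → H
  i=12: F-O = 17 → R
  i=13: C-C =  0 → A
  i=14: B-X =  4 → E
  i=15: S-D = 15 → P
  i=16: N-N =  0 → A
  i=17: D-W =  7 → H
  i=18: R-A = 17 → R
  i=19: N-N =  0 → A
  i=20: W-S =  4 → E
  i=21: K-V = 15 → P
  i=22: A-A =  0 → A
  i=23: F-Y =  7 → H
  i=24: U-D = 17 → R
  i=25: O-O =  0 → A
  i=26: G-C =  4 → E
  shifts repeat with period 6: RAEPAH

RAEPAH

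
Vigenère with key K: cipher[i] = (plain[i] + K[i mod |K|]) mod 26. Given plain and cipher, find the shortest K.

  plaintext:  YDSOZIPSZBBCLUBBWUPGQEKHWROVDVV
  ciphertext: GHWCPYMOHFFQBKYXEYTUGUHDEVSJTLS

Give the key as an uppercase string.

  i= 0: G-Y =  8 → I
  i= 1: H-D =  4 → E
  i= 2: W-S =  4 → E
  i= 3: C-O = 14 → O
  i= 4: P-Z = 16 → Q
  i= 5: Y-I = 16 → Q
  i= 6: M-P = 23 → X
  i= 7: O-S = 22 → W
  i= 8: H-Z =  8 → I
  i= 9: F-B =  4 → E
  i=10: F-B =  4 → E
  i=11: Q-C = 14 → O
  i=12: B-L = 16 → Q
  i=13: K-U = 16 → Q
  i=14: Y-B = 23 → X
  i=15: X-B = 22 → W
  i=16: E-W =  8 → I
  i=17: Y-U =  4 → E
  i=18: T-P =  4 → E
  i=19: U-G = 14 → O
  i=20: G-Q = 16 → Q
  i=21: U-E = 16 → Q
  i=22: H-K = 23 → X
  i=23: D-H = 22 → W
  i=24: E-W =  8 → I
  i=25: V-R =  4 → E
  i=26: S-O =  4 → E
  i=27: J-V = 14 → O
  i=28: T-D = 16 → Q
  i=29: L-V = 16 → Q
  i=30: S-V = 23 → X
  shifts repeat with period 8: IEEOQQXW

IEEOQQXW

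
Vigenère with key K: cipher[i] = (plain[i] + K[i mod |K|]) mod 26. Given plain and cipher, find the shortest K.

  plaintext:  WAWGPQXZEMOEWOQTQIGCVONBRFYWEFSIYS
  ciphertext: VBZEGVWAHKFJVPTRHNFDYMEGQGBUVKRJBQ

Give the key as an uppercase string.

  i= 0: V-W = 25 → Z
  i= 1: B-A =  1 → B
  i= 2: Z-W =  3 → D
  i= 3: E-G = 24 → Y
  i= 4: G-P = 17 → R
  i= 5: V-Q =  5 → F
  i= 6: W-X = 25 → Z
  i= 7: A-Z =  1 → B
  i= 8: H-E =  3 → D
  i= 9: K-M = 24 → Y
  i=10: F-O = 17 → R
  i=11: J-E =  5 → F
  i=12: V-W = 25 → Z
  i=13: P-O =  1 → B
  i=14: T-Q =  3 → D
  i=15: R-T = 24 → Y
  i=16: H-Q = 17 → R
  i=17: N-I =  5 → F
  i=18: F-G = 25 → Z
  i=19: D-C =  1 → B
  i=20: Y-V =  3 → D
  i=21: M-O = 24 → Y
  i=22: E-N = 17 → R
  i=23: G-B =  5 → F
  i=24: Q-R = 25 → Z
  i=25: G-F =  1 → B
  i=26: B-Y =  3 → D
  i=27: U-W = 24 → Y
  i=28: V-E = 17 → R
  i=29: K-F =  5 → F
  i=30: R-S = 25 → Z
  i=31: J-I =  1 → B
  i=32: B-Y =  3 → D
  i=33: Q-S = 24 → Y
  shifts repeat with period 6: ZBDYRF

ZBDYRF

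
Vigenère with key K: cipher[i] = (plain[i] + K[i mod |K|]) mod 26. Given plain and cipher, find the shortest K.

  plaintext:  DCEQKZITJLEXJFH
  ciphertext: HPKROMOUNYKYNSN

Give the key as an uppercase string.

  i= 0: H-D =  4 → E
  i= 1: P-C = 13 → N
  i= 2: K-E =  6 → G
  i= 3: R-Q =  1 → B
  i= 4: O-K =  4 → E
  i= 5: M-Z = 13 → N
  i= 6: O-I =  6 → G
  i= 7: U-T =  1 → B
  i= 8: N-J =  4 → E
  i= 9: Y-L = 13 → N
  i=10: K-E =  6 → G
  i=11: Y-X =  1 → B
  i=12: N-J =  4 → E
  i=13: S-F = 13 → N
  i=14: N-H =  6 → G
  shifts repeat with period 4: ENGB

ENGB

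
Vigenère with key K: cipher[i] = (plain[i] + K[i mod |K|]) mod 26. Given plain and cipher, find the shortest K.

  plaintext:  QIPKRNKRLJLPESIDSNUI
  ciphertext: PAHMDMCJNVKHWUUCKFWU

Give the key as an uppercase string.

ZSSCM

  i= 0: P-Q = 25 → Z
  i= 1: A-I = 18 → S
  i= 2: H-P = 18 → S
  i= 3: M-K =  2 → C
  i= 4: D-R = 12 → M
  i= 5: M-N = 25 → Z
  i= 6: C-K = 18 → S
  i= 7: J-R = 18 → S
  i= 8: N-L =  2 → C
  i= 9: V-J = 12 → M
  i=10: K-L = 25 → Z
  i=11: H-P = 18 → S
  i=12: W-E = 18 → S
  i=13: U-S =  2 → C
  i=14: U-I = 12 → M
  i=15: C-D = 25 → Z
  i=16: K-S = 18 → S
  i=17: F-N = 18 → S
  i=18: W-U =  2 → C
  i=19: U-I = 12 → M
  shifts repeat with period 5: ZSSCM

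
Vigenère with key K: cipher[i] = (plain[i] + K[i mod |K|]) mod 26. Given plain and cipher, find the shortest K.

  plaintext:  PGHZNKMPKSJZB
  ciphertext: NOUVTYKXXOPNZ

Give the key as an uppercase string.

  i= 0: N-P = 24 → Y
  i= 1: O-G =  8 → I
  i= 2: U-H = 13 → N
  i= 3: V-Z = 22 → W
  i= 4: T-N =  6 → G
  i= 5: Y-K = 14 → O
  i= 6: K-M = 24 → Y
  i= 7: X-P =  8 → I
  i= 8: X-K = 13 → N
  i= 9: O-S = 22 → W
  i=10: P-J =  6 → G
  i=11: N-Z = 14 → O
  i=12: Z-B = 24 → Y
  shifts repeat with period 6: YINWGO

YINWGO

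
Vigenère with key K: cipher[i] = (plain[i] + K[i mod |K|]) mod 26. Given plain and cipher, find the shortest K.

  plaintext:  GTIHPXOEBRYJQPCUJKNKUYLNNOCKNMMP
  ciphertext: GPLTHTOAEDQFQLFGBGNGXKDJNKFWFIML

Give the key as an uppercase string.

  i= 0: G-G =  0 → A
  i= 1: P-T = 22 → W
  i= 2: L-I =  3 → D
  i= 3: T-H = 12 → M
  i= 4: H-P = 18 → S
  i= 5: T-X = 22 → W
  i= 6: O-O =  0 → A
  i= 7: A-E = 22 → W
  i= 8: E-B =  3 → D
  i= 9: D-R = 12 → M
  i=10: Q-Y = 18 → S
  i=11: F-J = 22 → W
  i=12: Q-Q =  0 → A
  i=13: L-P = 22 → W
  i=14: F-C =  3 → D
  i=15: G-U = 12 → M
  i=16: B-J = 18 → S
  i=17: G-K = 22 → W
  i=18: N-N =  0 → A
  i=19: G-K = 22 → W
  i=20: X-U =  3 → D
  i=21: K-Y = 12 → M
  i=22: D-L = 18 → S
  i=23: J-N = 22 → W
  i=24: N-N =  0 → A
  i=25: K-O = 22 → W
  i=26: F-C =  3 → D
  i=27: W-K = 12 → M
  i=28: F-N = 18 → S
  i=29: I-M = 22 → W
  i=30: M-M =  0 → A
  i=31: L-P = 22 → W
  shifts repeat with period 6: AWDMSW

AWDMSW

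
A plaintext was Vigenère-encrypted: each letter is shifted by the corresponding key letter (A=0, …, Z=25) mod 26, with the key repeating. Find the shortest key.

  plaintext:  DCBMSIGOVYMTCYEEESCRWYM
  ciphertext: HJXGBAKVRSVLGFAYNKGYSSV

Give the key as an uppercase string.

  i= 0: H-D =  4 → E
  i= 1: J-C =  7 → H
  i= 2: X-B = 22 → W
  i= 3: G-M = 20 → U
  i= 4: B-S =  9 → J
  i= 5: A-I = 18 → S
  i= 6: K-G =  4 → E
  i= 7: V-O =  7 → H
  i= 8: R-V = 22 → W
  i= 9: S-Y = 20 → U
  i=10: V-M =  9 → J
  i=11: L-T = 18 → S
  i=12: G-C =  4 → E
  i=13: F-Y =  7 → H
  i=14: A-E = 22 → W
  i=15: Y-E = 20 → U
  i=16: N-E =  9 → J
  i=17: K-S = 18 → S
  i=18: G-C =  4 → E
  i=19: Y-R =  7 → H
  i=20: S-W = 22 → W
  i=21: S-Y = 20 → U
  i=22: V-M =  9 → J
  shifts repeat with period 6: EHWUJS

EHWUJS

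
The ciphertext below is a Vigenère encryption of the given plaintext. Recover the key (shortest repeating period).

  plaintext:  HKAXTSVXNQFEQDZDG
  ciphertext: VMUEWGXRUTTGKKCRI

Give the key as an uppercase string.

  i= 0: V-H = 14 → O
  i= 1: M-K =  2 → C
  i= 2: U-A = 20 → U
  i= 3: E-X =  7 → H
  i= 4: W-T =  3 → D
  i= 5: G-S = 14 → O
  i= 6: X-V =  2 → C
  i= 7: R-X = 20 → U
  i= 8: U-N =  7 → H
  i= 9: T-Q =  3 → D
  i=10: T-F = 14 → O
  i=11: G-E =  2 → C
  i=12: K-Q = 20 → U
  i=13: K-D =  7 → H
  i=14: C-Z =  3 → D
  i=15: R-D = 14 → O
  i=16: I-G =  2 → C
  shifts repeat with period 5: OCUHD

OCUHD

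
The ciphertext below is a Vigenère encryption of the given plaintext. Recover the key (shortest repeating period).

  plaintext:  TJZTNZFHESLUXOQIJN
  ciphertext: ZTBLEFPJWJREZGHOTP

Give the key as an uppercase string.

GKCSR

  i= 0: Z-T =  6 → G
  i= 1: T-J = 10 → K
  i= 2: B-Z =  2 → C
  i= 3: L-T = 18 → S
  i= 4: E-N = 17 → R
  i= 5: F-Z =  6 → G
  i= 6: P-F = 10 → K
  i= 7: J-H =  2 → C
  i= 8: W-E = 18 → S
  i= 9: J-S = 17 → R
  i=10: R-L =  6 → G
  i=11: E-U = 10 → K
  i=12: Z-X =  2 → C
  i=13: G-O = 18 → S
  i=14: H-Q = 17 → R
  i=15: O-I =  6 → G
  i=16: T-J = 10 → K
  i=17: P-N =  2 → C
  shifts repeat with period 5: GKCSR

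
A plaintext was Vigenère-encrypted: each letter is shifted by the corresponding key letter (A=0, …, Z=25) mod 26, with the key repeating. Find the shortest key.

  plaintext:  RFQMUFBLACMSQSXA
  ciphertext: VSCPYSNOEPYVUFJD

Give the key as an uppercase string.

  i= 0: V-R =  4 → E
  i= 1: S-F = 13 → N
  i= 2: C-Q = 12 → M
  i= 3: P-M =  3 → D
  i= 4: Y-U =  4 → E
  i= 5: S-F = 13 → N
  i= 6: N-B = 12 → M
  i= 7: O-L =  3 → D
  i= 8: E-A =  4 → E
  i= 9: P-C = 13 → N
  i=10: Y-M = 12 → M
  i=11: V-S =  3 → D
  i=12: U-Q =  4 → E
  i=13: F-S = 13 → N
  i=14: J-X = 12 → M
  i=15: D-A =  3 → D
  shifts repeat with period 4: ENMD

ENMD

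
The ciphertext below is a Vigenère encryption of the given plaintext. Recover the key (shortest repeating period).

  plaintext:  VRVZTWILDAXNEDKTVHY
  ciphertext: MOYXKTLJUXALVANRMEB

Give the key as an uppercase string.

  i= 0: M-V = 17 → R
  i= 1: O-R = 23 → X
  i= 2: Y-V =  3 → D
  i= 3: X-Z = 24 → Y
  i= 4: K-T = 17 → R
  i= 5: T-W = 23 → X
  i= 6: L-I =  3 → D
  i= 7: J-L = 24 → Y
  i= 8: U-D = 17 → R
  i= 9: X-A = 23 → X
  i=10: A-X =  3 → D
  i=11: L-N = 24 → Y
  i=12: V-E = 17 → R
  i=13: A-D = 23 → X
  i=14: N-K =  3 → D
  i=15: R-T = 24 → Y
  i=16: M-V = 17 → R
  i=17: E-H = 23 → X
  i=18: B-Y =  3 → D
  shifts repeat with period 4: RXDY

RXDY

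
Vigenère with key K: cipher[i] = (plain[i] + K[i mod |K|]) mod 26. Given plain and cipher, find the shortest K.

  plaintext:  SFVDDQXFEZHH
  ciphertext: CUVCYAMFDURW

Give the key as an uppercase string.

KPAZV

  i= 0: C-S = 10 → K
  i= 1: U-F = 15 → P
  i= 2: V-V =  0 → A
  i= 3: C-D = 25 → Z
  i= 4: Y-D = 21 → V
  i= 5: A-Q = 10 → K
  i= 6: M-X = 15 → P
  i= 7: F-F =  0 → A
  i= 8: D-E = 25 → Z
  i= 9: U-Z = 21 → V
  i=10: R-H = 10 → K
  i=11: W-H = 15 → P
  shifts repeat with period 5: KPAZV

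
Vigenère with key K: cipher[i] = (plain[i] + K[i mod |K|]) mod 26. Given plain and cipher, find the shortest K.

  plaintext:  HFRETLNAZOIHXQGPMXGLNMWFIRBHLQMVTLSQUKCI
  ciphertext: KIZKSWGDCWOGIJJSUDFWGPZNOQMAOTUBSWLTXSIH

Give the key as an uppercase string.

  i= 0: K-H =  3 → D
  i= 1: I-F =  3 → D
  i= 2: Z-R =  8 → I
  i= 3: K-E =  6 → G
  i= 4: S-T = 25 → Z
  i= 5: W-L = 11 → L
  i= 6: G-N = 19 → T
  i= 7: D-A =  3 → D
  i= 8: C-Z =  3 → D
  i= 9: W-O =  8 → I
  i=10: O-I =  6 → G
  i=11: G-H = 25 → Z
  i=12: I-X = 11 → L
  i=13: J-Q = 19 → T
  i=14: J-G =  3 → D
  i=15: S-P =  3 → D
  i=16: U-M =  8 → I
  i=17: D-X =  6 → G
  i=18: F-G = 25 → Z
  i=19: W-L = 11 → L
  i=20: G-N = 19 → T
  i=21: P-M =  3 → D
  i=22: Z-W =  3 → D
  i=23: N-F =  8 → I
  i=24: O-I =  6 → G
  i=25: Q-R = 25 → Z
  i=26: M-B = 11 → L
  i=27: A-H = 19 → T
  i=28: O-L =  3 → D
  i=29: T-Q =  3 → D
  i=30: U-M =  8 → I
  i=31: B-V =  6 → G
  i=32: S-T = 25 → Z
  i=33: W-L = 11 → L
  i=34: L-S = 19 → T
  i=35: T-Q =  3 → D
  i=36: X-U =  3 → D
  i=37: S-K =  8 → I
  i=38: I-C =  6 → G
  i=39: H-I = 25 → Z
  shifts repeat with period 7: DDIGZLT

DDIGZLT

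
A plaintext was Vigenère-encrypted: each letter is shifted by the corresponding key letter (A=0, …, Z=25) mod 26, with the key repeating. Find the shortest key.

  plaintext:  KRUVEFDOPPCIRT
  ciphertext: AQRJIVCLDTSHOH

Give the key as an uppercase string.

  i= 0: A-K = 16 → Q
  i= 1: Q-R = 25 → Z
  i= 2: R-U = 23 → X
  i= 3: J-V = 14 → O
  i= 4: I-E =  4 → E
  i= 5: V-F = 16 → Q
  i= 6: C-D = 25 → Z
  i= 7: L-O = 23 → X
  i= 8: D-P = 14 → O
  i= 9: T-P =  4 → E
  i=10: S-C = 16 → Q
  i=11: H-I = 25 → Z
  i=12: O-R = 23 → X
  i=13: H-T = 14 → O
  shifts repeat with period 5: QZXOE

QZXOE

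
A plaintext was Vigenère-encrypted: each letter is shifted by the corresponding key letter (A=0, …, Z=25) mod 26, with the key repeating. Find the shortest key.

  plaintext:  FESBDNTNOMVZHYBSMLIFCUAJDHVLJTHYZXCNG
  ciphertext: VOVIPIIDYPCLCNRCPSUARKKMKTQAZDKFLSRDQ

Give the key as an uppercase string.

  i= 0: V-F = 16 → Q
  i= 1: O-E = 10 → K
  i= 2: V-S =  3 → D
  i= 3: I-B =  7 → H
  i= 4: P-D = 12 → M
  i= 5: I-N = 21 → V
  i= 6: I-T = 15 → P
  i= 7: D-N = 16 → Q
  i= 8: Y-O = 10 → K
  i= 9: P-M =  3 → D
  i=10: C-V =  7 → H
  i=11: L-Z = 12 → M
  i=12: C-H = 21 → V
  i=13: N-Y = 15 → P
  i=14: R-B = 16 → Q
  i=15: C-S = 10 → K
  i=16: P-M =  3 → D
  i=17: S-L =  7 → H
  i=18: U-I = 12 → M
  i=19: A-F = 21 → V
  i=20: R-C = 15 → P
  i=21: K-U = 16 → Q
  i=22: K-A = 10 → K
  i=23: M-J =  3 → D
  i=24: K-D =  7 → H
  i=25: T-H = 12 → M
  i=26: Q-V = 21 → V
  i=27: A-L = 15 → P
  i=28: Z-J = 16 → Q
  i=29: D-T = 10 → K
  i=30: K-H =  3 → D
  i=31: F-Y =  7 → H
  i=32: L-Z = 12 → M
  i=33: S-X = 21 → V
  i=34: R-C = 15 → P
  i=35: D-N = 16 → Q
  i=36: Q-G = 10 → K
  shifts repeat with period 7: QKDHMVP

QKDHMVP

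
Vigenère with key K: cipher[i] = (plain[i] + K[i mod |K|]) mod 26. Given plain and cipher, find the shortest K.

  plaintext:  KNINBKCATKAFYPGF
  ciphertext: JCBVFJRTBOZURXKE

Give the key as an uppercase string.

  i= 0: J-K = 25 → Z
  i= 1: C-N = 15 → P
  i= 2: B-I = 19 → T
  i= 3: V-N =  8 → I
  i= 4: F-B =  4 → E
  i= 5: J-K = 25 → Z
  i= 6: R-C = 15 → P
  i= 7: T-A = 19 → T
  i= 8: B-T =  8 → I
  i= 9: O-K =  4 → E
  i=10: Z-A = 25 → Z
  i=11: U-F = 15 → P
  i=12: R-Y = 19 → T
  i=13: X-P =  8 → I
  i=14: K-G =  4 → E
  i=15: E-F = 25 → Z
  shifts repeat with period 5: ZPTIE

ZPTIE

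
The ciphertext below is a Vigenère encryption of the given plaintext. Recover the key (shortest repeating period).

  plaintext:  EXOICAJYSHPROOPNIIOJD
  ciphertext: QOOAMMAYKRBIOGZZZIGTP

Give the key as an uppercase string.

MRASK

  i= 0: Q-E = 12 → M
  i= 1: O-X = 17 → R
  i= 2: O-O =  0 → A
  i= 3: A-I = 18 → S
  i= 4: M-C = 10 → K
  i= 5: M-A = 12 → M
  i= 6: A-J = 17 → R
  i= 7: Y-Y =  0 → A
  i= 8: K-S = 18 → S
  i= 9: R-H = 10 → K
  i=10: B-P = 12 → M
  i=11: I-R = 17 → R
  i=12: O-O =  0 → A
  i=13: G-O = 18 → S
  i=14: Z-P = 10 → K
  i=15: Z-N = 12 → M
  i=16: Z-I = 17 → R
  i=17: I-I =  0 → A
  i=18: G-O = 18 → S
  i=19: T-J = 10 → K
  i=20: P-D = 12 → M
  shifts repeat with period 5: MRASK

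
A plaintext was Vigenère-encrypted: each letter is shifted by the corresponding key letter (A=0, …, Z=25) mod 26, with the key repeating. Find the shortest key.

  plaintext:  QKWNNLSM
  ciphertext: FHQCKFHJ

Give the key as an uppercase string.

PXU

  i= 0: F-Q = 15 → P
  i= 1: H-K = 23 → X
  i= 2: Q-W = 20 → U
  i= 3: C-N = 15 → P
  i= 4: K-N = 23 → X
  i= 5: F-L = 20 → U
  i= 6: H-S = 15 → P
  i= 7: J-M = 23 → X
  shifts repeat with period 3: PXU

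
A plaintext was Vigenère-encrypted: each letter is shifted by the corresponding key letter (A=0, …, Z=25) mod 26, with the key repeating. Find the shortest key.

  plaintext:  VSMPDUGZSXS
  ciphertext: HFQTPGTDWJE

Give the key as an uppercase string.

MNEEM

  i= 0: H-V = 12 → M
  i= 1: F-S = 13 → N
  i= 2: Q-M =  4 → E
  i= 3: T-P =  4 → E
  i= 4: P-D = 12 → M
  i= 5: G-U = 12 → M
  i= 6: T-G = 13 → N
  i= 7: D-Z =  4 → E
  i= 8: W-S =  4 → E
  i= 9: J-X = 12 → M
  i=10: E-S = 12 → M
  shifts repeat with period 5: MNEEM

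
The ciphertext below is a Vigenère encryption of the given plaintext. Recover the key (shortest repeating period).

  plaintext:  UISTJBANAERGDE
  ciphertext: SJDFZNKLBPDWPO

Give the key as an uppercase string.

YBLMQMK

  i= 0: S-U = 24 → Y
  i= 1: J-I =  1 → B
  i= 2: D-S = 11 → L
  i= 3: F-T = 12 → M
  i= 4: Z-J = 16 → Q
  i= 5: N-B = 12 → M
  i= 6: K-A = 10 → K
  i= 7: L-N = 24 → Y
  i= 8: B-A =  1 → B
  i= 9: P-E = 11 → L
  i=10: D-R = 12 → M
  i=11: W-G = 16 → Q
  i=12: P-D = 12 → M
  i=13: O-E = 10 → K
  shifts repeat with period 7: YBLMQMK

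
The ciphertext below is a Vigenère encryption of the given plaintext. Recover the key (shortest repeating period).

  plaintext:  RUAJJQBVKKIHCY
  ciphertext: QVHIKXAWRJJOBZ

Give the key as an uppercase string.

ZBH

  i= 0: Q-R = 25 → Z
  i= 1: V-U =  1 → B
  i= 2: H-A =  7 → H
  i= 3: I-J = 25 → Z
  i= 4: K-J =  1 → B
  i= 5: X-Q =  7 → H
  i= 6: A-B = 25 → Z
  i= 7: W-V =  1 → B
  i= 8: R-K =  7 → H
  i= 9: J-K = 25 → Z
  i=10: J-I =  1 → B
  i=11: O-H =  7 → H
  i=12: B-C = 25 → Z
  i=13: Z-Y =  1 → B
  shifts repeat with period 3: ZBH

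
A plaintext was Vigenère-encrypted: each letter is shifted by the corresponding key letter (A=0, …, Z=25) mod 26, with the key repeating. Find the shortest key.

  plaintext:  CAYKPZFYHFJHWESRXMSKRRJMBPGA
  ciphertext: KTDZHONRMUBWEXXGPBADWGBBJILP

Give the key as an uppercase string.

  i= 0: K-C =  8 → I
  i= 1: T-A = 19 → T
  i= 2: D-Y =  5 → F
  i= 3: Z-K = 15 → P
  i= 4: H-P = 18 → S
  i= 5: O-Z = 15 → P
  i= 6: N-F =  8 → I
  i= 7: R-Y = 19 → T
  i= 8: M-H =  5 → F
  i= 9: U-F = 15 → P
  i=10: B-J = 18 → S
  i=11: W-H = 15 → P
  i=12: E-W =  8 → I
  i=13: X-E = 19 → T
  i=14: X-S =  5 → F
  i=15: G-R = 15 → P
  i=16: P-X = 18 → S
  i=17: B-M = 15 → P
  i=18: A-S =  8 → I
  i=19: D-K = 19 → T
  i=20: W-R =  5 → F
  i=21: G-R = 15 → P
  i=22: B-J = 18 → S
  i=23: B-M = 15 → P
  i=24: J-B =  8 → I
  i=25: I-P = 19 → T
  i=26: L-G =  5 → F
  i=27: P-A = 15 → P
  shifts repeat with period 6: ITFPSP

ITFPSP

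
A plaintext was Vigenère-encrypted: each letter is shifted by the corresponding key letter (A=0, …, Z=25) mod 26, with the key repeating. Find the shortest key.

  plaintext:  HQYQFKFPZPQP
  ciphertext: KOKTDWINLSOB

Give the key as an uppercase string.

  i= 0: K-H =  3 → D
  i= 1: O-Q = 24 → Y
  i= 2: K-Y = 12 → M
  i= 3: T-Q =  3 → D
  i= 4: D-F = 24 → Y
  i= 5: W-K = 12 → M
  i= 6: I-F =  3 → D
  i= 7: N-P = 24 → Y
  i= 8: L-Z = 12 → M
  i= 9: S-P =  3 → D
  i=10: O-Q = 24 → Y
  i=11: B-P = 12 → M
  shifts repeat with period 3: DYM

DYM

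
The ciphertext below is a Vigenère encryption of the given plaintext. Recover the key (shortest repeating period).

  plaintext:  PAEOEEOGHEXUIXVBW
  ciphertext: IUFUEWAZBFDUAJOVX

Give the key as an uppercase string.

  i= 0: I-P = 19 → T
  i= 1: U-A = 20 → U
  i= 2: F-E =  1 → B
  i= 3: U-O =  6 → G
  i= 4: E-E =  0 → A
  i= 5: W-E = 18 → S
  i= 6: A-O = 12 → M
  i= 7: Z-G = 19 → T
  i= 8: B-H = 20 → U
  i= 9: F-E =  1 → B
  i=10: D-X =  6 → G
  i=11: U-U =  0 → A
  i=12: A-I = 18 → S
  i=13: J-X = 12 → M
  i=14: O-V = 19 → T
  i=15: V-B = 20 → U
  i=16: X-W =  1 → B
  shifts repeat with period 7: TUBGASM

TUBGASM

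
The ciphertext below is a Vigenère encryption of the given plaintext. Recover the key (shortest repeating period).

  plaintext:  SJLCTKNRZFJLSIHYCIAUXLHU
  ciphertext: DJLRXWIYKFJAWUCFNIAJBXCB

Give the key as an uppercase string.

  i= 0: D-S = 11 → L
  i= 1: J-J =  0 → A
  i= 2: L-L =  0 → A
  i= 3: R-C = 15 → P
  i= 4: X-T =  4 → E
  i= 5: W-K = 12 → M
  i= 6: I-N = 21 → V
  i= 7: Y-R =  7 → H
  i= 8: K-Z = 11 → L
  i= 9: F-F =  0 → A
  i=10: J-J =  0 → A
  i=11: A-L = 15 → P
  i=12: W-S =  4 → E
  i=13: U-I = 12 → M
  i=14: C-H = 21 → V
  i=15: F-Y =  7 → H
  i=16: N-C = 11 → L
  i=17: I-I =  0 → A
  i=18: A-A =  0 → A
  i=19: J-U = 15 → P
  i=20: B-X =  4 → E
  i=21: X-L = 12 → M
  i=22: C-H = 21 → V
  i=23: B-U =  7 → H
  shifts repeat with period 8: LAAPEMVH

LAAPEMVH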